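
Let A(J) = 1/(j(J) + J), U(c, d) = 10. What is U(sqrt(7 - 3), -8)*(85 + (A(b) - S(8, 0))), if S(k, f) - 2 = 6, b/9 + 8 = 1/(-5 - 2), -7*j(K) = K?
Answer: 1184785/1539 ≈ 769.84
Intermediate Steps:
j(K) = -K/7
b = -513/7 (b = -72 + 9/(-5 - 2) = -72 + 9/(-7) = -72 + 9*(-1/7) = -72 - 9/7 = -513/7 ≈ -73.286)
A(J) = 7/(6*J) (A(J) = 1/(-J/7 + J) = 1/(6*J/7) = 7/(6*J))
S(k, f) = 8 (S(k, f) = 2 + 6 = 8)
U(sqrt(7 - 3), -8)*(85 + (A(b) - S(8, 0))) = 10*(85 + (7/(6*(-513/7)) - 1*8)) = 10*(85 + ((7/6)*(-7/513) - 8)) = 10*(85 + (-49/3078 - 8)) = 10*(85 - 24673/3078) = 10*(236957/3078) = 1184785/1539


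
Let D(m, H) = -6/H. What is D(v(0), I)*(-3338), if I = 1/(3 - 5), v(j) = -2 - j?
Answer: -40056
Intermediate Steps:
I = -½ (I = 1/(-2) = -½ ≈ -0.50000)
D(v(0), I)*(-3338) = -6/(-½)*(-3338) = -6*(-2)*(-3338) = 12*(-3338) = -40056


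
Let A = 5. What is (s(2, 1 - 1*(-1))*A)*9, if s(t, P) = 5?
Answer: 225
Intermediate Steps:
(s(2, 1 - 1*(-1))*A)*9 = (5*5)*9 = 25*9 = 225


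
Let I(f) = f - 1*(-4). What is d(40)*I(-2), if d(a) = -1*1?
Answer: -2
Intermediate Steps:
I(f) = 4 + f (I(f) = f + 4 = 4 + f)
d(a) = -1
d(40)*I(-2) = -(4 - 2) = -1*2 = -2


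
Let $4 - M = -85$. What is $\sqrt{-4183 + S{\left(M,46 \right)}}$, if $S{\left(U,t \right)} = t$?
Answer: $i \sqrt{4137} \approx 64.319 i$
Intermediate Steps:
$M = 89$ ($M = 4 - -85 = 4 + 85 = 89$)
$\sqrt{-4183 + S{\left(M,46 \right)}} = \sqrt{-4183 + 46} = \sqrt{-4137} = i \sqrt{4137}$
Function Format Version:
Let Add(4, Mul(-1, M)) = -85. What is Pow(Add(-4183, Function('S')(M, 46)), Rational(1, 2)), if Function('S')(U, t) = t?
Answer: Mul(I, Pow(4137, Rational(1, 2))) ≈ Mul(64.319, I)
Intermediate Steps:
M = 89 (M = Add(4, Mul(-1, -85)) = Add(4, 85) = 89)
Pow(Add(-4183, Function('S')(M, 46)), Rational(1, 2)) = Pow(Add(-4183, 46), Rational(1, 2)) = Pow(-4137, Rational(1, 2)) = Mul(I, Pow(4137, Rational(1, 2)))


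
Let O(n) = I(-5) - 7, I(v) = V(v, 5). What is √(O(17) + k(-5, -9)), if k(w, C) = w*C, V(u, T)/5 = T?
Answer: 3*√7 ≈ 7.9373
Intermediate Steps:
V(u, T) = 5*T
k(w, C) = C*w
I(v) = 25 (I(v) = 5*5 = 25)
O(n) = 18 (O(n) = 25 - 7 = 18)
√(O(17) + k(-5, -9)) = √(18 - 9*(-5)) = √(18 + 45) = √63 = 3*√7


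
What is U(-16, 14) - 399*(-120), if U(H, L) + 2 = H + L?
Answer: 47876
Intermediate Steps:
U(H, L) = -2 + H + L (U(H, L) = -2 + (H + L) = -2 + H + L)
U(-16, 14) - 399*(-120) = (-2 - 16 + 14) - 399*(-120) = -4 + 47880 = 47876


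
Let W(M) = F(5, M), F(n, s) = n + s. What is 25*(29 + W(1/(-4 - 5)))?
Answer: 7625/9 ≈ 847.22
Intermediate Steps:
W(M) = 5 + M
25*(29 + W(1/(-4 - 5))) = 25*(29 + (5 + 1/(-4 - 5))) = 25*(29 + (5 + 1/(-9))) = 25*(29 + (5 - ⅑)) = 25*(29 + 44/9) = 25*(305/9) = 7625/9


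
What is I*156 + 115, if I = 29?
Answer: 4639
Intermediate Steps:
I*156 + 115 = 29*156 + 115 = 4524 + 115 = 4639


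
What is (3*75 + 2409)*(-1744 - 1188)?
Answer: -7722888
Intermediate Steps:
(3*75 + 2409)*(-1744 - 1188) = (225 + 2409)*(-2932) = 2634*(-2932) = -7722888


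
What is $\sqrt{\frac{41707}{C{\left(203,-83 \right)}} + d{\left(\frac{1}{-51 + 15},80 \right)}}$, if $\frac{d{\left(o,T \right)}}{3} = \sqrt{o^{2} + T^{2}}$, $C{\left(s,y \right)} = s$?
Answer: $\frac{\sqrt{304794756 + 123627 \sqrt{8294401}}}{1218} \approx 21.106$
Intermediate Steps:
$d{\left(o,T \right)} = 3 \sqrt{T^{2} + o^{2}}$ ($d{\left(o,T \right)} = 3 \sqrt{o^{2} + T^{2}} = 3 \sqrt{T^{2} + o^{2}}$)
$\sqrt{\frac{41707}{C{\left(203,-83 \right)}} + d{\left(\frac{1}{-51 + 15},80 \right)}} = \sqrt{\frac{41707}{203} + 3 \sqrt{80^{2} + \left(\frac{1}{-51 + 15}\right)^{2}}} = \sqrt{41707 \cdot \frac{1}{203} + 3 \sqrt{6400 + \left(\frac{1}{-36}\right)^{2}}} = \sqrt{\frac{41707}{203} + 3 \sqrt{6400 + \left(- \frac{1}{36}\right)^{2}}} = \sqrt{\frac{41707}{203} + 3 \sqrt{6400 + \frac{1}{1296}}} = \sqrt{\frac{41707}{203} + 3 \sqrt{\frac{8294401}{1296}}} = \sqrt{\frac{41707}{203} + 3 \frac{\sqrt{8294401}}{36}} = \sqrt{\frac{41707}{203} + \frac{\sqrt{8294401}}{12}}$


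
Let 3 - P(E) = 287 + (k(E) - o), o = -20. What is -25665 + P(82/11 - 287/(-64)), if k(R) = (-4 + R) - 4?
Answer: -18284949/704 ≈ -25973.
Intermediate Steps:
k(R) = -8 + R
P(E) = -296 - E (P(E) = 3 - (287 + ((-8 + E) - 1*(-20))) = 3 - (287 + ((-8 + E) + 20)) = 3 - (287 + (12 + E)) = 3 - (299 + E) = 3 + (-299 - E) = -296 - E)
-25665 + P(82/11 - 287/(-64)) = -25665 + (-296 - (82/11 - 287/(-64))) = -25665 + (-296 - (82*(1/11) - 287*(-1/64))) = -25665 + (-296 - (82/11 + 287/64)) = -25665 + (-296 - 1*8405/704) = -25665 + (-296 - 8405/704) = -25665 - 216789/704 = -18284949/704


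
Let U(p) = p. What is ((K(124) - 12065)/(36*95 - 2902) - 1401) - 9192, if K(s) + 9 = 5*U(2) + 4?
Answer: -2749617/259 ≈ -10616.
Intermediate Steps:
K(s) = 5 (K(s) = -9 + (5*2 + 4) = -9 + (10 + 4) = -9 + 14 = 5)
((K(124) - 12065)/(36*95 - 2902) - 1401) - 9192 = ((5 - 12065)/(36*95 - 2902) - 1401) - 9192 = (-12060/(3420 - 2902) - 1401) - 9192 = (-12060/518 - 1401) - 9192 = (-12060*1/518 - 1401) - 9192 = (-6030/259 - 1401) - 9192 = -368889/259 - 9192 = -2749617/259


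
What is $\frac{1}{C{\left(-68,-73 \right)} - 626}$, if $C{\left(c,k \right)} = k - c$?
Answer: $- \frac{1}{631} \approx -0.0015848$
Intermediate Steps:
$\frac{1}{C{\left(-68,-73 \right)} - 626} = \frac{1}{\left(-73 - -68\right) - 626} = \frac{1}{\left(-73 + 68\right) - 626} = \frac{1}{-5 - 626} = \frac{1}{-631} = - \frac{1}{631}$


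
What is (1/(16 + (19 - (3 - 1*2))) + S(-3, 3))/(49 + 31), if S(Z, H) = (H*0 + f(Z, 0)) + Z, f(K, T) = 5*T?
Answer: -101/2720 ≈ -0.037132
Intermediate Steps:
S(Z, H) = Z (S(Z, H) = (H*0 + 5*0) + Z = (0 + 0) + Z = 0 + Z = Z)
(1/(16 + (19 - (3 - 1*2))) + S(-3, 3))/(49 + 31) = (1/(16 + (19 - (3 - 1*2))) - 3)/(49 + 31) = (1/(16 + (19 - (3 - 2))) - 3)/80 = (1/(16 + (19 - 1*1)) - 3)*(1/80) = (1/(16 + (19 - 1)) - 3)*(1/80) = (1/(16 + 18) - 3)*(1/80) = (1/34 - 3)*(1/80) = -101/34*1/80 = -101/2720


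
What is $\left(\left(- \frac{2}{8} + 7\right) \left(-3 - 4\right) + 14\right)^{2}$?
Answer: $\frac{17689}{16} \approx 1105.6$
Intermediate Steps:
$\left(\left(- \frac{2}{8} + 7\right) \left(-3 - 4\right) + 14\right)^{2} = \left(\left(\left(-2\right) \frac{1}{8} + 7\right) \left(-7\right) + 14\right)^{2} = \left(\left(- \frac{1}{4} + 7\right) \left(-7\right) + 14\right)^{2} = \left(\frac{27}{4} \left(-7\right) + 14\right)^{2} = \left(- \frac{189}{4} + 14\right)^{2} = \left(- \frac{133}{4}\right)^{2} = \frac{17689}{16}$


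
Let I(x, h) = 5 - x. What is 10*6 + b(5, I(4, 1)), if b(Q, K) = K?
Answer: 61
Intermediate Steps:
10*6 + b(5, I(4, 1)) = 10*6 + (5 - 1*4) = 60 + (5 - 4) = 60 + 1 = 61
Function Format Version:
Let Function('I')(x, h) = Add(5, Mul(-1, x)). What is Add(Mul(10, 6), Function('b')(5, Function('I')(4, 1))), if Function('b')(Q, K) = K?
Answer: 61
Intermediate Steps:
Add(Mul(10, 6), Function('b')(5, Function('I')(4, 1))) = Add(Mul(10, 6), Add(5, Mul(-1, 4))) = Add(60, Add(5, -4)) = Add(60, 1) = 61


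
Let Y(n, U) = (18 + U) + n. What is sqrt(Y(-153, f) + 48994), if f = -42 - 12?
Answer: sqrt(48805) ≈ 220.92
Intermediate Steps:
f = -54
Y(n, U) = 18 + U + n
sqrt(Y(-153, f) + 48994) = sqrt((18 - 54 - 153) + 48994) = sqrt(-189 + 48994) = sqrt(48805)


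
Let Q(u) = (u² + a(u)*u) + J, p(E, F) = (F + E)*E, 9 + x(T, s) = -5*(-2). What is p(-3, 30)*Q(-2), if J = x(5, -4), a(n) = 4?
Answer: 243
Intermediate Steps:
x(T, s) = 1 (x(T, s) = -9 - 5*(-2) = -9 + 10 = 1)
p(E, F) = E*(E + F) (p(E, F) = (E + F)*E = E*(E + F))
J = 1
Q(u) = 1 + u² + 4*u (Q(u) = (u² + 4*u) + 1 = 1 + u² + 4*u)
p(-3, 30)*Q(-2) = (-3*(-3 + 30))*(1 + (-2)² + 4*(-2)) = (-3*27)*(1 + 4 - 8) = -81*(-3) = 243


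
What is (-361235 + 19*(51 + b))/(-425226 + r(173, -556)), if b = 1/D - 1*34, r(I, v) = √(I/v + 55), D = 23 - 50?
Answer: 767961204586936/904809023710641 + 19489286*√4226573/2714427071131923 ≈ 0.84877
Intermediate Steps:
D = -27
r(I, v) = √(55 + I/v)
b = -919/27 (b = 1/(-27) - 1*34 = -1/27 - 34 = -919/27 ≈ -34.037)
(-361235 + 19*(51 + b))/(-425226 + r(173, -556)) = (-361235 + 19*(51 - 919/27))/(-425226 + √(55 + 173/(-556))) = (-361235 + 19*(458/27))/(-425226 + √(55 + 173*(-1/556))) = (-361235 + 8702/27)/(-425226 + √(55 - 173/556)) = -9744643/(27*(-425226 + √(30407/556))) = -9744643/(27*(-425226 + √4226573/278))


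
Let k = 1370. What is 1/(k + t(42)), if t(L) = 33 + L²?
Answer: 1/3167 ≈ 0.00031576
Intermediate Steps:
1/(k + t(42)) = 1/(1370 + (33 + 42²)) = 1/(1370 + (33 + 1764)) = 1/(1370 + 1797) = 1/3167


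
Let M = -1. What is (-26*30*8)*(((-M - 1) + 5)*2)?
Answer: -62400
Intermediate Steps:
(-26*30*8)*(((-M - 1) + 5)*2) = (-26*30*8)*(((-1*(-1) - 1) + 5)*2) = (-780*8)*(((1 - 1) + 5)*2) = -6240*(0 + 5)*2 = -31200*2 = -6240*10 = -62400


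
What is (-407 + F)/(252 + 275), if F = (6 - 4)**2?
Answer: -13/17 ≈ -0.76471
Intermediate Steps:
F = 4 (F = 2**2 = 4)
(-407 + F)/(252 + 275) = (-407 + 4)/(252 + 275) = -403/527 = -403*1/527 = -13/17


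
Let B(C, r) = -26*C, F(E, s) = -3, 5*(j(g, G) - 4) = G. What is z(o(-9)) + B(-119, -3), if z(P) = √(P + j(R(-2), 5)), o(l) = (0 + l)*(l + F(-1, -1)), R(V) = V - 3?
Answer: 3094 + √113 ≈ 3104.6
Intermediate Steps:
R(V) = -3 + V
j(g, G) = 4 + G/5
o(l) = l*(-3 + l) (o(l) = (0 + l)*(l - 3) = l*(-3 + l))
z(P) = √(5 + P) (z(P) = √(P + (4 + (⅕)*5)) = √(P + (4 + 1)) = √(P + 5) = √(5 + P))
z(o(-9)) + B(-119, -3) = √(5 - 9*(-3 - 9)) - 26*(-119) = √(5 - 9*(-12)) + 3094 = √(5 + 108) + 3094 = √113 + 3094 = 3094 + √113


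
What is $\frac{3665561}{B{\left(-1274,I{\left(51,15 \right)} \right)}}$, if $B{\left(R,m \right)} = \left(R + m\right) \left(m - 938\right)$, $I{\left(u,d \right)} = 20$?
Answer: $\frac{3665561}{1151172} \approx 3.1842$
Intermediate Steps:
$B{\left(R,m \right)} = \left(-938 + m\right) \left(R + m\right)$ ($B{\left(R,m \right)} = \left(R + m\right) \left(-938 + m\right) = \left(-938 + m\right) \left(R + m\right)$)
$\frac{3665561}{B{\left(-1274,I{\left(51,15 \right)} \right)}} = \frac{3665561}{20^{2} - -1195012 - 18760 - 25480} = \frac{3665561}{400 + 1195012 - 18760 - 25480} = \frac{3665561}{1151172}$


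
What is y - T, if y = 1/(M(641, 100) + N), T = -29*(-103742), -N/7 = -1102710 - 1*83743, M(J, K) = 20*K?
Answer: -24992273482577/8307171 ≈ -3.0085e+6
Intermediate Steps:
N = 8305171 (N = -7*(-1102710 - 1*83743) = -7*(-1102710 - 83743) = -7*(-1186453) = 8305171)
T = 3008518
y = 1/8307171 (y = 1/(20*100 + 8305171) = 1/(2000 + 8305171) = 1/8307171 ≈ 1.2038e-7)
y - T = 1/8307171 - 1*3008518 = 1/8307171 - 3008518 = -24992273482577/8307171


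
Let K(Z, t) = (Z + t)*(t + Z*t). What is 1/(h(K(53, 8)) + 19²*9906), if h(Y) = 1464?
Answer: 1/3577530 ≈ 2.7952e-7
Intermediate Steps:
1/(h(K(53, 8)) + 19²*9906) = 1/(1464 + 19²*9906) = 1/(1464 + 361*9906) = 1/(1464 + 3576066) = 1/3577530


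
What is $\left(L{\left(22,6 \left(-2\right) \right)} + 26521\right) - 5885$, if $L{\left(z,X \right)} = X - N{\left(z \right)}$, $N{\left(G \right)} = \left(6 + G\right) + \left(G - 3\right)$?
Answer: $20577$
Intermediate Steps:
$N{\left(G \right)} = 3 + 2 G$ ($N{\left(G \right)} = \left(6 + G\right) + \left(G - 3\right) = \left(6 + G\right) + \left(-3 + G\right) = 3 + 2 G$)
$L{\left(z,X \right)} = -3 + X - 2 z$ ($L{\left(z,X \right)} = X - \left(3 + 2 z\right) = -3 + X - 2 z$)
$\left(L{\left(22,6 \left(-2\right) \right)} + 26521\right) - 5885 = \left(\left(-3 + 6 \left(-2\right) - 44\right) + 26521\right) - 5885 = \left(\left(-3 - 12 - 44\right) + 26521\right) - 5885 = \left(-59 + 26521\right) - 5885 = 26462 - 5885 = 20577$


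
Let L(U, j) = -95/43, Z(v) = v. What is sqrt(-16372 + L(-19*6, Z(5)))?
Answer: I*sqrt(30275913)/43 ≈ 127.96*I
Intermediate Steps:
L(U, j) = -95/43 (L(U, j) = -95*1/43 = -95/43)
sqrt(-16372 + L(-19*6, Z(5))) = sqrt(-16372 - 95/43) = sqrt(-704091/43) = I*sqrt(30275913)/43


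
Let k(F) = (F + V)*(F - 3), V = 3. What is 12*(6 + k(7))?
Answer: 552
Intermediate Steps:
k(F) = (-3 + F)*(3 + F) (k(F) = (F + 3)*(F - 3) = (3 + F)*(-3 + F) = (-3 + F)*(3 + F))
12*(6 + k(7)) = 12*(6 + (-9 + 7**2)) = 12*(6 + (-9 + 49)) = 12*(6 + 40) = 12*46 = 552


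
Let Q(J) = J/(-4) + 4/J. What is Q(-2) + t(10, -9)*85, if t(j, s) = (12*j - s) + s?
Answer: 20397/2 ≈ 10199.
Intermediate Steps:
t(j, s) = 12*j (t(j, s) = (-s + 12*j) + s = 12*j)
Q(J) = 4/J - J/4 (Q(J) = J*(-¼) + 4/J = -J/4 + 4/J = 4/J - J/4)
Q(-2) + t(10, -9)*85 = (4/(-2) - ¼*(-2)) + (12*10)*85 = (4*(-½) + ½) + 120*85 = (-2 + ½) + 10200 = -3/2 + 10200 = 20397/2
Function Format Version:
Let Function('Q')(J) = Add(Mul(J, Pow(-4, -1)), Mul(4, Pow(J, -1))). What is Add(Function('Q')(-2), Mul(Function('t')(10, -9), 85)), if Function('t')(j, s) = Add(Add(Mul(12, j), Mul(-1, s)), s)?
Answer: Rational(20397, 2) ≈ 10199.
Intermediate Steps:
Function('t')(j, s) = Mul(12, j) (Function('t')(j, s) = Add(Add(Mul(-1, s), Mul(12, j)), s) = Mul(12, j))
Function('Q')(J) = Add(Mul(4, Pow(J, -1)), Mul(Rational(-1, 4), J)) (Function('Q')(J) = Add(Mul(J, Rational(-1, 4)), Mul(4, Pow(J, -1))) = Add(Mul(Rational(-1, 4), J), Mul(4, Pow(J, -1))) = Add(Mul(4, Pow(J, -1)), Mul(Rational(-1, 4), J)))
Add(Function('Q')(-2), Mul(Function('t')(10, -9), 85)) = Add(Add(Mul(4, Pow(-2, -1)), Mul(Rational(-1, 4), -2)), Mul(Mul(12, 10), 85)) = Add(Add(Mul(4, Rational(-1, 2)), Rational(1, 2)), Mul(120, 85)) = Add(Add(-2, Rational(1, 2)), 10200) = Add(Rational(-3, 2), 10200) = Rational(20397, 2)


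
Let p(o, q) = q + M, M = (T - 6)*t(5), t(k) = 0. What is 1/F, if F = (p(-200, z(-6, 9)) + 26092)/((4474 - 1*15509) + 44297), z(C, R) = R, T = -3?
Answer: 33262/26101 ≈ 1.2744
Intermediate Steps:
M = 0 (M = (-3 - 6)*0 = -9*0 = 0)
p(o, q) = q (p(o, q) = q + 0 = q)
F = 26101/33262 (F = (9 + 26092)/((4474 - 1*15509) + 44297) = 26101/((4474 - 15509) + 44297) = 26101/(-11035 + 44297) = 26101/33262 ≈ 0.78471)
1/F = 1/(26101/33262) = 33262/26101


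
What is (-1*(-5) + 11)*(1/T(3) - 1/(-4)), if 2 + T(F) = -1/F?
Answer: -20/7 ≈ -2.8571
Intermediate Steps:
T(F) = -2 - 1/F
(-1*(-5) + 11)*(1/T(3) - 1/(-4)) = (-1*(-5) + 11)*(1/(-2 - 1/3) - 1/(-4)) = (5 + 11)*(1/(-2 - 1*1/3) - 1*(-1/4)) = 16*(1/(-2 - 1/3) + 1/4) = 16*(1/(-7/3) + 1/4) = 16*(1*(-3/7) + 1/4) = 16*(-3/7 + 1/4) = 16*(-5/28) = -20/7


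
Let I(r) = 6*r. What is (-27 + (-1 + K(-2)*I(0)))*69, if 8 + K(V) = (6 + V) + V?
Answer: -1932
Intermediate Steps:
K(V) = -2 + 2*V (K(V) = -8 + ((6 + V) + V) = -8 + (6 + 2*V) = -2 + 2*V)
(-27 + (-1 + K(-2)*I(0)))*69 = (-27 + (-1 + (-2 + 2*(-2))*(6*0)))*69 = (-27 + (-1 + (-2 - 4)*0))*69 = (-27 + (-1 - 6*0))*69 = (-27 + (-1 + 0))*69 = (-27 - 1)*69 = -28*69 = -1932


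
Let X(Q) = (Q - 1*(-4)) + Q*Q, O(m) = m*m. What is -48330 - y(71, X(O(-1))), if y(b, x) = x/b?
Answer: -3431436/71 ≈ -48330.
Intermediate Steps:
O(m) = m²
X(Q) = 4 + Q + Q² (X(Q) = (Q + 4) + Q² = (4 + Q) + Q² = 4 + Q + Q²)
-48330 - y(71, X(O(-1))) = -48330 - (4 + (-1)² + ((-1)²)²)/71 = -48330 - (4 + 1 + 1²)/71 = -48330 - (4 + 1 + 1)/71 = -48330 - 6/71 = -3431436/71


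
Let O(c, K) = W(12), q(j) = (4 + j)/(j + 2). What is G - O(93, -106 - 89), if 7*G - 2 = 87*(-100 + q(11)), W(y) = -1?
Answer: -15954/13 ≈ -1227.2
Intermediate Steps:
q(j) = (4 + j)/(2 + j)
O(c, K) = -1
G = -15967/13 (G = 2/7 + (87*(-100 + (4 + 11)/(2 + 11)))/7 = 2/7 + (87*(-100 + 15/13))/7 = 2/7 + (87*(-1285/13))/7 = 2/7 + (⅐)*(-111795/13) = 2/7 - 111795/91 = -15967/13 ≈ -1228.2)
G - O(93, -106 - 89) = -15967/13 - 1*(-1) = -15967/13 + 1 = -15954/13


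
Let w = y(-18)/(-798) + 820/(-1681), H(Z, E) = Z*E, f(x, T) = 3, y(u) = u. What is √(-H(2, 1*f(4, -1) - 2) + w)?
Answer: I*√73304679/5453 ≈ 1.5701*I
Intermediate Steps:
H(Z, E) = E*Z
w = -2537/5453 (w = -18/(-798) + 820/(-1681) = -18*(-1/798) + 820*(-1/1681) = 3/133 - 20/41 = -2537/5453 ≈ -0.46525)
√(-H(2, 1*f(4, -1) - 2) + w) = √(-(1*3 - 2)*2 - 2537/5453) = √(-(3 - 2)*2 - 2537/5453) = √(-2 - 2537/5453) = √(-13443/5453) = I*√73304679/5453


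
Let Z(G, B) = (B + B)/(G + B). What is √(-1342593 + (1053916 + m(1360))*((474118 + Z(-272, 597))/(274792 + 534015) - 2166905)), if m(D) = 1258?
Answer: I*√6319469273170216562106771479/52572455 ≈ 1.5121e+6*I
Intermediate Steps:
Z(G, B) = 2*B/(B + G) (Z(G, B) = (2*B)/(B + G) = 2*B/(B + G))
√(-1342593 + (1053916 + m(1360))*((474118 + Z(-272, 597))/(274792 + 534015) - 2166905)) = √(-1342593 + (1053916 + 1258)*((474118 + 2*597/(597 - 272))/(274792 + 534015) - 2166905)) = √(-1342593 + 1055174*((474118 + 2*597/325)/808807 - 2166905)) = √(-1342593 + 1055174*((474118 + 2*597*(1/325))*(1/808807) - 2166905)) = √(-1342593 + 1055174*((474118 + 1194/325)*(1/808807) - 2166905)) = √(-1342593 + 1055174*((154089544/325)*(1/808807) - 2166905)) = √(-1342593 + 1055174*(154089544/262862275 - 2166905)) = √(-1342593 + 1055174*(-569597423919331/262862275)) = √(-1342593 - 601024392186656168594/262862275) = √(-601024745103706547669/262862275) = I*√6319469273170216562106771479/52572455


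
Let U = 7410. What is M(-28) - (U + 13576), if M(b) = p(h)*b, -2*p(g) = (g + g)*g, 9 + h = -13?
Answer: -7434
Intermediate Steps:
h = -22 (h = -9 - 13 = -22)
p(g) = -g**2 (p(g) = -(g + g)*g/2 = -2*g*g/2 = -g**2)
M(b) = -484*b (M(b) = (-1*(-22)**2)*b = (-1*484)*b = -484*b)
M(-28) - (U + 13576) = -484*(-28) - (7410 + 13576) = 13552 - 1*20986 = 13552 - 20986 = -7434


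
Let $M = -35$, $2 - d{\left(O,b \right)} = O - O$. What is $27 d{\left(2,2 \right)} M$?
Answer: $-1890$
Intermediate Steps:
$d{\left(O,b \right)} = 2$ ($d{\left(O,b \right)} = 2 - \left(O - O\right) = 2 - 0 = 2 + 0 = 2$)
$27 d{\left(2,2 \right)} M = 27 \cdot 2 \left(-35\right) = 54 \left(-35\right) = -1890$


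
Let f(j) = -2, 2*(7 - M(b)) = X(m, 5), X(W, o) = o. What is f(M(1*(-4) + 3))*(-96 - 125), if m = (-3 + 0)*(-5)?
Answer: 442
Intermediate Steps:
m = 15 (m = -3*(-5) = 15)
M(b) = 9/2 (M(b) = 7 - ½*5 = 7 - 5/2 = 9/2)
f(M(1*(-4) + 3))*(-96 - 125) = -2*(-96 - 125) = -2*(-221) = 442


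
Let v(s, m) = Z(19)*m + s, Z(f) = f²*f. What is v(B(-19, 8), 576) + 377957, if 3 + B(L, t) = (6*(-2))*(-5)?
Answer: 4328798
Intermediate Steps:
Z(f) = f³
B(L, t) = 57 (B(L, t) = -3 + (6*(-2))*(-5) = -3 - 12*(-5) = -3 + 60 = 57)
v(s, m) = s + 6859*m (v(s, m) = 19³*m + s = 6859*m + s = s + 6859*m)
v(B(-19, 8), 576) + 377957 = (57 + 6859*576) + 377957 = (57 + 3950784) + 377957 = 3950841 + 377957 = 4328798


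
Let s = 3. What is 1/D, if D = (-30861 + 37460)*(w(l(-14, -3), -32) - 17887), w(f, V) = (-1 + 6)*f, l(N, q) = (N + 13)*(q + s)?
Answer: -1/118036313 ≈ -8.4720e-9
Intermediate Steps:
l(N, q) = (3 + q)*(13 + N) (l(N, q) = (N + 13)*(q + 3) = (13 + N)*(3 + q) = (3 + q)*(13 + N))
w(f, V) = 5*f
D = -118036313 (D = (-30861 + 37460)*(5*(39 + 3*(-14) + 13*(-3) - 14*(-3)) - 17887) = 6599*(5*(39 - 42 - 39 + 42) - 17887) = 6599*(5*0 - 17887) = 6599*(0 - 17887) = 6599*(-17887) = -118036313)
1/D = 1/(-118036313) = -1/118036313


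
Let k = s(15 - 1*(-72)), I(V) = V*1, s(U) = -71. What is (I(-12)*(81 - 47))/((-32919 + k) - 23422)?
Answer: 34/4701 ≈ 0.0072325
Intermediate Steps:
I(V) = V
k = -71
(I(-12)*(81 - 47))/((-32919 + k) - 23422) = (-12*(81 - 47))/((-32919 - 71) - 23422) = (-12*34)/(-32990 - 23422) = -408/(-56412) = -408*(-1/56412) = 34/4701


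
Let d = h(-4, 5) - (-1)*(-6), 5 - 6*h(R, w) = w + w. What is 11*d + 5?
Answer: -421/6 ≈ -70.167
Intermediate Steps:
h(R, w) = 5/6 - w/3 (h(R, w) = 5/6 - (w + w)/6 = 5/6 - w/3)
d = -41/6 (d = (5/6 - 1/3*5) - (-1)*(-6) = (5/6 - 5/3) - 1*6 = -5/6 - 6 = -41/6 ≈ -6.8333)
11*d + 5 = 11*(-41/6) + 5 = -451/6 + 5 = -421/6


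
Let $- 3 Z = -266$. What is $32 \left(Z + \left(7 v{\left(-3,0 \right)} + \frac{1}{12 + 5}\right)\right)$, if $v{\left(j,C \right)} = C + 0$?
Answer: $\frac{144800}{51} \approx 2839.2$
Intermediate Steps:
$Z = \frac{266}{3}$ ($Z = \left(- \frac{1}{3}\right) \left(-266\right) = \frac{266}{3} \approx 88.667$)
$v{\left(j,C \right)} = C$
$32 \left(Z + \left(7 v{\left(-3,0 \right)} + \frac{1}{12 + 5}\right)\right) = 32 \left(\frac{266}{3} + \left(7 \cdot 0 + \frac{1}{12 + 5}\right)\right) = 32 \left(\frac{266}{3} + \left(0 + \frac{1}{17}\right)\right) = 32 \left(\frac{266}{3} + \frac{1}{17}\right) = 32 \cdot \frac{4525}{51} = \frac{144800}{51}$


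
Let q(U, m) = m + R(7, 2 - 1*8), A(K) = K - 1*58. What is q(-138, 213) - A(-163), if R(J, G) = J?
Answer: 441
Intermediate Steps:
A(K) = -58 + K (A(K) = K - 58 = -58 + K)
q(U, m) = 7 + m (q(U, m) = m + 7 = 7 + m)
q(-138, 213) - A(-163) = (7 + 213) - (-58 - 163) = 220 - 1*(-221) = 220 + 221 = 441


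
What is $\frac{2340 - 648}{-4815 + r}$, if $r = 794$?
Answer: $- \frac{1692}{4021} \approx -0.42079$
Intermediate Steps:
$\frac{2340 - 648}{-4815 + r} = \frac{2340 - 648}{-4815 + 794} = \frac{1692}{-4021} = 1692 \left(- \frac{1}{4021}\right) = - \frac{1692}{4021}$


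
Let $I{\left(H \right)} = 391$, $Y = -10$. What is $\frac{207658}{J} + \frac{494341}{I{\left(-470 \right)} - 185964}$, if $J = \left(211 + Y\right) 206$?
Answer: $\frac{9033517294}{3841917819} \approx 2.3513$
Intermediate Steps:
$J = 41406$ ($J = \left(211 - 10\right) 206 = 201 \cdot 206 = 41406$)
$\frac{207658}{J} + \frac{494341}{I{\left(-470 \right)} - 185964} = \frac{207658}{41406} + \frac{494341}{391 - 185964} = 207658 \cdot \frac{1}{41406} + \frac{494341}{391 - 185964} = \frac{103829}{20703} + \frac{494341}{-185573} = \frac{103829}{20703} + 494341 \left(- \frac{1}{185573}\right) = \frac{103829}{20703} - \frac{494341}{185573} = \frac{9033517294}{3841917819}$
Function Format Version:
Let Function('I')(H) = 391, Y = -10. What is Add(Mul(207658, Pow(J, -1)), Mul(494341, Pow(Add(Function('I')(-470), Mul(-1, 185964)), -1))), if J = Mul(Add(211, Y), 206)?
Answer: Rational(9033517294, 3841917819) ≈ 2.3513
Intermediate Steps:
J = 41406 (J = Mul(Add(211, -10), 206) = Mul(201, 206) = 41406)
Add(Mul(207658, Pow(J, -1)), Mul(494341, Pow(Add(Function('I')(-470), Mul(-1, 185964)), -1))) = Add(Mul(207658, Pow(41406, -1)), Mul(494341, Pow(Add(391, Mul(-1, 185964)), -1))) = Add(Mul(207658, Rational(1, 41406)), Mul(494341, Pow(Add(391, -185964), -1))) = Add(Rational(103829, 20703), Mul(494341, Pow(-185573, -1))) = Add(Rational(103829, 20703), Mul(494341, Rational(-1, 185573))) = Add(Rational(103829, 20703), Rational(-494341, 185573)) = Rational(9033517294, 3841917819)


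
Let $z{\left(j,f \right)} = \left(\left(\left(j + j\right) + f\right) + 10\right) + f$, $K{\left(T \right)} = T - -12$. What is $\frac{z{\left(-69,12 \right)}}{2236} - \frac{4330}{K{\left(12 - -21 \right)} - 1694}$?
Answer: $\frac{182892}{70907} \approx 2.5793$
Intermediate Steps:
$K{\left(T \right)} = 12 + T$ ($K{\left(T \right)} = T + 12 = 12 + T$)
$z{\left(j,f \right)} = 10 + 2 f + 2 j$ ($z{\left(j,f \right)} = \left(\left(2 j + f\right) + 10\right) + f = \left(\left(f + 2 j\right) + 10\right) + f = \left(10 + f + 2 j\right) + f = 10 + 2 f + 2 j$)
$\frac{z{\left(-69,12 \right)}}{2236} - \frac{4330}{K{\left(12 - -21 \right)} - 1694} = \frac{10 + 2 \cdot 12 + 2 \left(-69\right)}{2236} - \frac{4330}{\left(12 + \left(12 - -21\right)\right) - 1694} = \left(10 + 24 - 138\right) \frac{1}{2236} - \frac{4330}{\left(12 + \left(12 + 21\right)\right) - 1694} = \left(-104\right) \frac{1}{2236} - \frac{4330}{\left(12 + 33\right) - 1694} = - \frac{2}{43} - \frac{4330}{45 - 1694} = - \frac{2}{43} - \frac{4330}{-1649} = - \frac{2}{43} - - \frac{4330}{1649} = - \frac{2}{43} + \frac{4330}{1649} = \frac{182892}{70907}$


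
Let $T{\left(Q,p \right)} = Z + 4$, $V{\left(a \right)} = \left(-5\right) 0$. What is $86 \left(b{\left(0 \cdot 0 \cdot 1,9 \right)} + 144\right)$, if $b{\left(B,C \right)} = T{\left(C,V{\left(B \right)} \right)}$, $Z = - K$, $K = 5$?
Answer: $12298$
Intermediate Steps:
$V{\left(a \right)} = 0$
$Z = -5$ ($Z = \left(-1\right) 5 = -5$)
$T{\left(Q,p \right)} = -1$ ($T{\left(Q,p \right)} = -5 + 4 = -1$)
$b{\left(B,C \right)} = -1$
$86 \left(b{\left(0 \cdot 0 \cdot 1,9 \right)} + 144\right) = 86 \left(-1 + 144\right) = 86 \cdot 143 = 12298$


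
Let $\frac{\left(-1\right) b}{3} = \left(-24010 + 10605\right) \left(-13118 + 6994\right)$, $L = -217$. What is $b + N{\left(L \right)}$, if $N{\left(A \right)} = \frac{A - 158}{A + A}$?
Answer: $- \frac{106884070065}{434} \approx -2.4628 \cdot 10^{8}$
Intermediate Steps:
$b = -246276660$ ($b = - 3 \left(-24010 + 10605\right) \left(-13118 + 6994\right) = - 3 \left(\left(-13405\right) \left(-6124\right)\right) = \left(-3\right) 82092220 = -246276660$)
$N{\left(A \right)} = \frac{-158 + A}{2 A}$
$b + N{\left(L \right)} = -246276660 + \frac{-158 - 217}{2 \left(-217\right)} = -246276660 + \frac{1}{2} \left(- \frac{1}{217}\right) \left(-375\right) = -246276660 + \frac{375}{434} = - \frac{106884070065}{434}$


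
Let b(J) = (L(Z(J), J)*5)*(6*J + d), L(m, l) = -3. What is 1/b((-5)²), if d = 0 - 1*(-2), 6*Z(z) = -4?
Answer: -1/2280 ≈ -0.00043860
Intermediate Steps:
Z(z) = -⅔ (Z(z) = (⅙)*(-4) = -⅔)
d = 2 (d = 0 + 2 = 2)
b(J) = -30 - 90*J (b(J) = (-3*5)*(6*J + 2) = -15*(2 + 6*J) = -30 - 90*J)
1/b((-5)²) = 1/(-30 - 90*(-5)²) = 1/(-30 - 90*25) = 1/(-30 - 2250) = 1/(-2280) = -1/2280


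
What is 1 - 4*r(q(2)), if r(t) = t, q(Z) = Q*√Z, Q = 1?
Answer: 1 - 4*√2 ≈ -4.6569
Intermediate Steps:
q(Z) = √Z (q(Z) = 1*√Z = √Z)
1 - 4*r(q(2)) = 1 - 4*√2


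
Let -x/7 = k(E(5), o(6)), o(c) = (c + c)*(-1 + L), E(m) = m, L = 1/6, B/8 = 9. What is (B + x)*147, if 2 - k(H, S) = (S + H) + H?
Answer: 8526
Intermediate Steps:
B = 72 (B = 8*9 = 72)
L = ⅙ ≈ 0.16667
o(c) = -5*c/3 (o(c) = (c + c)*(-1 + ⅙) = (2*c)*(-⅚) = -5*c/3)
k(H, S) = 2 - S - 2*H (k(H, S) = 2 - ((S + H) + H) = 2 - ((H + S) + H) = 2 - (S + 2*H) = 2 + (-S - 2*H) = 2 - S - 2*H)
x = -14 (x = -7*(2 - (-5)*6/3 - 2*5) = -7*(2 - 1*(-10) - 10) = -7*(2 + 10 - 10) = -7*2 = -14)
(B + x)*147 = (72 - 14)*147 = 58*147 = 8526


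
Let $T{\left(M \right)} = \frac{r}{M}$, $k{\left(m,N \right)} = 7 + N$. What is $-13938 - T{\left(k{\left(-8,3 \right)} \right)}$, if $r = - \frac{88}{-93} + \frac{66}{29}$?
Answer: $- \frac{37591655}{2697} \approx -13938.0$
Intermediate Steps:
$r = \frac{8690}{2697}$ ($r = \left(-88\right) \left(- \frac{1}{93}\right) + 66 \cdot \frac{1}{29} = \frac{88}{93} + \frac{66}{29} = \frac{8690}{2697} \approx 3.2221$)
$T{\left(M \right)} = \frac{8690}{2697 M}$
$-13938 - T{\left(k{\left(-8,3 \right)} \right)} = -13938 - \frac{8690}{2697 \left(7 + 3\right)} = -13938 - \frac{8690}{2697 \cdot 10} = -13938 - \frac{8690}{2697} \cdot \frac{1}{10} = -13938 - \frac{869}{2697} = - \frac{37591655}{2697}$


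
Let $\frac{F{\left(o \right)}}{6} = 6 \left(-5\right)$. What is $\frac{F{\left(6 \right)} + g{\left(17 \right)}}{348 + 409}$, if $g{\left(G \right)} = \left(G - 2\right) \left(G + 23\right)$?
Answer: $\frac{420}{757} \approx 0.55482$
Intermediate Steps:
$F{\left(o \right)} = -180$ ($F{\left(o \right)} = 6 \cdot 6 \left(-5\right) = 6 \left(-30\right) = -180$)
$g{\left(G \right)} = \left(-2 + G\right) \left(23 + G\right)$
$\frac{F{\left(6 \right)} + g{\left(17 \right)}}{348 + 409} = \frac{-180 + \left(-46 + 17^{2} + 21 \cdot 17\right)}{348 + 409} = \frac{-180 + \left(-46 + 289 + 357\right)}{757} = \left(-180 + 600\right) \frac{1}{757} = 420 \cdot \frac{1}{757} = \frac{420}{757}$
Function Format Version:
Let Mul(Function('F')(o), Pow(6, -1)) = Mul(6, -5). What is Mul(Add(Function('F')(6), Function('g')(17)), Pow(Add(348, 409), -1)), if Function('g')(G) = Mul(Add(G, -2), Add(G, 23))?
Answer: Rational(420, 757) ≈ 0.55482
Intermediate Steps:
Function('F')(o) = -180 (Function('F')(o) = Mul(6, Mul(6, -5)) = Mul(6, -30) = -180)
Function('g')(G) = Mul(Add(-2, G), Add(23, G))
Mul(Add(Function('F')(6), Function('g')(17)), Pow(Add(348, 409), -1)) = Mul(Add(-180, Add(-46, Pow(17, 2), Mul(21, 17))), Pow(Add(348, 409), -1)) = Mul(Add(-180, Add(-46, 289, 357)), Pow(757, -1)) = Mul(Add(-180, 600), Rational(1, 757)) = Mul(420, Rational(1, 757)) = Rational(420, 757)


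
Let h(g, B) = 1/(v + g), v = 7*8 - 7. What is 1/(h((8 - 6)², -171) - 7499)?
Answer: -53/397446 ≈ -0.00013335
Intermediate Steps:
v = 49 (v = 56 - 7 = 49)
h(g, B) = 1/(49 + g)
1/(h((8 - 6)², -171) - 7499) = 1/(1/(49 + (8 - 6)²) - 7499) = 1/(1/(49 + 2²) - 7499) = 1/(1/(49 + 4) - 7499) = 1/(1/53 - 7499) = 1/(-397446/53) = -53/397446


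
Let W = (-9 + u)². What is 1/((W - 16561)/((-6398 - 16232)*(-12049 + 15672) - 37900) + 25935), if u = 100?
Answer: 2734213/70911814431 ≈ 3.8558e-5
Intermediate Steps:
W = 8281 (W = (-9 + 100)² = 91² = 8281)
1/((W - 16561)/((-6398 - 16232)*(-12049 + 15672) - 37900) + 25935) = 1/((8281 - 16561)/((-6398 - 16232)*(-12049 + 15672) - 37900) + 25935) = 1/(-8280/(-22630*3623 - 37900) + 25935) = 1/(-8280/(-81988490 - 37900) + 25935) = 1/(-8280/(-82026390) + 25935) = 1/(-8280*(-1/82026390) + 25935) = 1/(276/2734213 + 25935) = 1/(70911814431/2734213) = 2734213/70911814431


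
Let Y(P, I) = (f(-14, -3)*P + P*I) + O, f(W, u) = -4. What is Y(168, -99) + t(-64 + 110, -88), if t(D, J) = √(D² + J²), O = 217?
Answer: -17087 + 2*√2465 ≈ -16988.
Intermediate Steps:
Y(P, I) = 217 - 4*P + I*P (Y(P, I) = (-4*P + P*I) + 217 = (-4*P + I*P) + 217 = 217 - 4*P + I*P)
Y(168, -99) + t(-64 + 110, -88) = (217 - 4*168 - 99*168) + √((-64 + 110)² + (-88)²) = (217 - 672 - 16632) + √(46² + 7744) = -17087 + √(2116 + 7744) = -17087 + √9860 = -17087 + 2*√2465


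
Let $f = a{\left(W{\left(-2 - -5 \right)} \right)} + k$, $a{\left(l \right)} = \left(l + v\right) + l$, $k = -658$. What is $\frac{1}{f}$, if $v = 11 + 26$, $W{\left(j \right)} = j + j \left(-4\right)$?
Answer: $- \frac{1}{639} \approx -0.0015649$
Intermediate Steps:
$W{\left(j \right)} = - 3 j$ ($W{\left(j \right)} = j - 4 j = - 3 j$)
$v = 37$
$a{\left(l \right)} = 37 + 2 l$ ($a{\left(l \right)} = \left(l + 37\right) + l = \left(37 + l\right) + l = 37 + 2 l$)
$f = -639$ ($f = \left(37 + 2 \left(- 3 \left(-2 - -5\right)\right)\right) - 658 = \left(37 + 2 \left(- 3 \left(-2 + 5\right)\right)\right) - 658 = \left(37 + 2 \left(\left(-3\right) 3\right)\right) - 658 = \left(37 + 2 \left(-9\right)\right) - 658 = \left(37 - 18\right) - 658 = 19 - 658 = -639$)
$\frac{1}{f} = \frac{1}{-639} = - \frac{1}{639}$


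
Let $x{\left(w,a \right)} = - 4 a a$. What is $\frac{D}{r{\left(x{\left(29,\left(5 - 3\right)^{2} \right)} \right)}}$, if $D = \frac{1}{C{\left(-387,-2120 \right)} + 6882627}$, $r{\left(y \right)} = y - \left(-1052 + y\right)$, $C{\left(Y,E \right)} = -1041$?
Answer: $\frac{1}{7239428472} \approx 1.3813 \cdot 10^{-10}$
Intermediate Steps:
$x{\left(w,a \right)} = - 4 a^{2}$
$r{\left(y \right)} = 1052$
$D = \frac{1}{6881586}$ ($D = \frac{1}{-1041 + 6882627} = \frac{1}{6881586} \approx 1.4532 \cdot 10^{-7}$)
$\frac{D}{r{\left(x{\left(29,\left(5 - 3\right)^{2} \right)} \right)}} = \frac{1}{6881586 \cdot 1052} = \frac{1}{6881586} \cdot \frac{1}{1052} = \frac{1}{7239428472}$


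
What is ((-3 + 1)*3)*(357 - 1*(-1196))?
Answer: -9318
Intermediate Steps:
((-3 + 1)*3)*(357 - 1*(-1196)) = (-2*3)*(357 + 1196) = -6*1553 = -9318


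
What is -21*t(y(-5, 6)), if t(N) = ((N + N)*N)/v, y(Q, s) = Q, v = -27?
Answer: 350/9 ≈ 38.889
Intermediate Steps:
t(N) = -2*N**2/27 (t(N) = ((N + N)*N)/(-27) = ((2*N)*N)*(-1/27) = (2*N**2)*(-1/27) = -2*N**2/27)
-21*t(y(-5, 6)) = -(-14)*(-5)**2/9 = -(-14)*25/9 = -21*(-50/27) = 350/9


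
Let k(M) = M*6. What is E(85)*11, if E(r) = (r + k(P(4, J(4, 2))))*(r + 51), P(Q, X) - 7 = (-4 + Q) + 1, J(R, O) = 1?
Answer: 198968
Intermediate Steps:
P(Q, X) = 4 + Q (P(Q, X) = 7 + ((-4 + Q) + 1) = 7 + (-3 + Q) = 4 + Q)
k(M) = 6*M
E(r) = (48 + r)*(51 + r) (E(r) = (r + 6*(4 + 4))*(r + 51) = (r + 6*8)*(51 + r) = (r + 48)*(51 + r) = (48 + r)*(51 + r))
E(85)*11 = (2448 + 85**2 + 99*85)*11 = (2448 + 7225 + 8415)*11 = 18088*11 = 198968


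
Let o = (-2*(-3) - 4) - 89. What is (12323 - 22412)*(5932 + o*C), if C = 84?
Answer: 13882464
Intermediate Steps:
o = -87 (o = (6 - 4) - 89 = 2 - 89 = -87)
(12323 - 22412)*(5932 + o*C) = (12323 - 22412)*(5932 - 87*84) = -10089*(5932 - 7308) = -10089*(-1376) = 13882464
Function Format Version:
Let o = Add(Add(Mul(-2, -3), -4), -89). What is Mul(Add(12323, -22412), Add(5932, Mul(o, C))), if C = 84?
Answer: 13882464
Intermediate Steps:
o = -87 (o = Add(Add(6, -4), -89) = Add(2, -89) = -87)
Mul(Add(12323, -22412), Add(5932, Mul(o, C))) = Mul(Add(12323, -22412), Add(5932, Mul(-87, 84))) = Mul(-10089, Add(5932, -7308)) = Mul(-10089, -1376) = 13882464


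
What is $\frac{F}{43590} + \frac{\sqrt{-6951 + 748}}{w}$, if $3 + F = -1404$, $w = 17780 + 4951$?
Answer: $- \frac{469}{14530} + \frac{i \sqrt{6203}}{22731} \approx -0.032278 + 0.0034648 i$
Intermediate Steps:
$w = 22731$
$F = -1407$ ($F = -3 - 1404 = -1407$)
$\frac{F}{43590} + \frac{\sqrt{-6951 + 748}}{w} = - \frac{1407}{43590} + \frac{\sqrt{-6951 + 748}}{22731} = \left(-1407\right) \frac{1}{43590} + \sqrt{-6203} \cdot \frac{1}{22731} = - \frac{469}{14530} + i \sqrt{6203} \cdot \frac{1}{22731} = - \frac{469}{14530} + \frac{i \sqrt{6203}}{22731}$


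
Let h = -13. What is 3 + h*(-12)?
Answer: 159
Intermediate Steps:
3 + h*(-12) = 3 - 13*(-12) = 3 + 156 = 159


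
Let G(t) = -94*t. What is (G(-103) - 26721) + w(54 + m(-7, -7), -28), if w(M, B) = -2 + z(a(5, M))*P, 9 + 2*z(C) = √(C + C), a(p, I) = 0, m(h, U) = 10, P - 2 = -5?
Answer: -34055/2 ≈ -17028.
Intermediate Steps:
P = -3 (P = 2 - 5 = -3)
z(C) = -9/2 + √2*√C/2 (z(C) = -9/2 + √(C + C)/2 = -9/2 + √(2*C)/2 = -9/2 + (√2*√C)/2 = -9/2 + √2*√C/2)
w(M, B) = 23/2 (w(M, B) = -2 + (-9/2 + √2*√0/2)*(-3) = -2 + (-9/2 + (½)*√2*0)*(-3) = -2 + (-9/2 + 0)*(-3) = -2 - 9/2*(-3) = -2 + 27/2 = 23/2)
(G(-103) - 26721) + w(54 + m(-7, -7), -28) = (-94*(-103) - 26721) + 23/2 = (9682 - 26721) + 23/2 = -17039 + 23/2 = -34055/2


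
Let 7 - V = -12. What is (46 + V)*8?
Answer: 520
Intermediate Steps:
V = 19 (V = 7 - 1*(-12) = 7 + 12 = 19)
(46 + V)*8 = (46 + 19)*8 = 65*8 = 520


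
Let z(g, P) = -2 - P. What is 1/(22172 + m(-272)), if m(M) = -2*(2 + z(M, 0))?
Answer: 1/22172 ≈ 4.5102e-5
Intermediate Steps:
m(M) = 0 (m(M) = -2*(2 + (-2 - 1*0)) = -2*(2 + (-2 + 0)) = -2*(2 - 2) = -2*0 = 0)
1/(22172 + m(-272)) = 1/(22172 + 0) = 1/22172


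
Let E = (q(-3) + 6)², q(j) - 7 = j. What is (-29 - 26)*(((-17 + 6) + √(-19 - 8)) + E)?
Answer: -4895 - 165*I*√3 ≈ -4895.0 - 285.79*I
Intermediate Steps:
q(j) = 7 + j
E = 100 (E = ((7 - 3) + 6)² = (4 + 6)² = 10² = 100)
(-29 - 26)*(((-17 + 6) + √(-19 - 8)) + E) = (-29 - 26)*(((-17 + 6) + √(-19 - 8)) + 100) = -55*((-11 + √(-27)) + 100) = -55*((-11 + 3*I*√3) + 100) = -55*(89 + 3*I*√3) = -4895 - 165*I*√3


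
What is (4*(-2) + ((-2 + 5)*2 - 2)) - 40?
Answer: -44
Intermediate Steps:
(4*(-2) + ((-2 + 5)*2 - 2)) - 40 = (-8 + (3*2 - 2)) - 40 = (-8 + (6 - 2)) - 40 = (-8 + 4) - 40 = -4 - 40 = -44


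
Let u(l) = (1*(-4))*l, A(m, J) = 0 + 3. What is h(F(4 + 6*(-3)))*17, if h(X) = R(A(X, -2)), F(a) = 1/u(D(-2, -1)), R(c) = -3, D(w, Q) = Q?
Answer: -51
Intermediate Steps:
A(m, J) = 3
u(l) = -4*l
F(a) = 1/4 (F(a) = 1/(-4*(-1)) = 1/4)
h(X) = -3
h(F(4 + 6*(-3)))*17 = -3*17 = -51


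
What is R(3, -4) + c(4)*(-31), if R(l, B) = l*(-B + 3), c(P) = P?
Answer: -103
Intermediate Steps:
R(l, B) = l*(3 - B)
R(3, -4) + c(4)*(-31) = 3*(3 - 1*(-4)) + 4*(-31) = 3*(3 + 4) - 124 = 3*7 - 124 = 21 - 124 = -103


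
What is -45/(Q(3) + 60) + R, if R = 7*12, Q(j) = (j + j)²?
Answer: 2673/32 ≈ 83.531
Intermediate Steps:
Q(j) = 4*j² (Q(j) = (2*j)² = 4*j²)
R = 84
-45/(Q(3) + 60) + R = -45/(4*3² + 60) + 84 = -45/(4*9 + 60) + 84 = -45/(36 + 60) + 84 = -45/96 + 84 = -45*1/96 + 84 = -15/32 + 84 = 2673/32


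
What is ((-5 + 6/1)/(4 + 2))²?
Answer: 1/36 ≈ 0.027778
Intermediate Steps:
((-5 + 6/1)/(4 + 2))² = ((-5 + 6*1)/6)² = ((-5 + 6)*(⅙))² = (1*(⅙))² = (⅙)² = 1/36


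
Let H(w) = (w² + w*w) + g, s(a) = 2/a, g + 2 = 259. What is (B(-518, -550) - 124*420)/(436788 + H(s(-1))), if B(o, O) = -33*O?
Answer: -33930/437053 ≈ -0.077634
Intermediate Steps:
g = 257 (g = -2 + 259 = 257)
H(w) = 257 + 2*w² (H(w) = (w² + w*w) + 257 = (w² + w²) + 257 = 2*w² + 257 = 257 + 2*w²)
(B(-518, -550) - 124*420)/(436788 + H(s(-1))) = (-33*(-550) - 124*420)/(436788 + (257 + 2*(2/(-1))²)) = (18150 - 52080)/(436788 + (257 + 2*(2*(-1))²)) = -33930/(436788 + (257 + 2*(-2)²)) = -33930/(436788 + (257 + 2*4)) = -33930/(436788 + (257 + 8)) = -33930/(436788 + 265) = -33930/437053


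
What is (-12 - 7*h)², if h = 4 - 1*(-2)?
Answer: 2916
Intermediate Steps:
h = 6 (h = 4 + 2 = 6)
(-12 - 7*h)² = (-12 - 7*6)² = (-12 - 42)² = (-54)² = 2916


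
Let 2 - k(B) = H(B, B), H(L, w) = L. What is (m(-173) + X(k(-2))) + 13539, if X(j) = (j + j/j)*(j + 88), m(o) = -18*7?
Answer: 13873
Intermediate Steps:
m(o) = -126
k(B) = 2 - B
X(j) = (1 + j)*(88 + j) (X(j) = (j + 1)*(88 + j) = (1 + j)*(88 + j))
(m(-173) + X(k(-2))) + 13539 = (-126 + (88 + (2 - 1*(-2))² + 89*(2 - 1*(-2)))) + 13539 = (-126 + (88 + (2 + 2)² + 89*(2 + 2))) + 13539 = (-126 + (88 + 4² + 89*4)) + 13539 = (-126 + (88 + 16 + 356)) + 13539 = (-126 + 460) + 13539 = 334 + 13539 = 13873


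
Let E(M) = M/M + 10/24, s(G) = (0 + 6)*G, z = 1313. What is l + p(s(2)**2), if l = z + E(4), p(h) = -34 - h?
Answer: 13637/12 ≈ 1136.4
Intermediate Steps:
s(G) = 6*G
E(M) = 17/12 (E(M) = 1 + 10*(1/24) = 1 + 5/12 = 17/12)
l = 15773/12 (l = 1313 + 17/12 = 15773/12 ≈ 1314.4)
l + p(s(2)**2) = 15773/12 + (-34 - (6*2)**2) = 15773/12 + (-34 - 1*12**2) = 15773/12 + (-34 - 1*144) = 15773/12 + (-34 - 144) = 15773/12 - 178 = 13637/12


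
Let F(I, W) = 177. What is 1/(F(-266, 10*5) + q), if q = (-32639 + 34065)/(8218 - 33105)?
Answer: 24887/4403573 ≈ 0.0056515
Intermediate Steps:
q = -1426/24887 (q = 1426/(-24887) = 1426*(-1/24887) = -1426/24887 ≈ -0.057299)
1/(F(-266, 10*5) + q) = 1/(177 - 1426/24887) = 1/(4403573/24887) = 24887/4403573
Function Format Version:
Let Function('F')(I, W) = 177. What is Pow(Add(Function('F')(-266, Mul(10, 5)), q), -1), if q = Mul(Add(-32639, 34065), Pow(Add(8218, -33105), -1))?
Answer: Rational(24887, 4403573) ≈ 0.0056515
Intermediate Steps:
q = Rational(-1426, 24887) (q = Mul(1426, Pow(-24887, -1)) = Mul(1426, Rational(-1, 24887)) = Rational(-1426, 24887) ≈ -0.057299)
Pow(Add(Function('F')(-266, Mul(10, 5)), q), -1) = Pow(Add(177, Rational(-1426, 24887)), -1) = Pow(Rational(4403573, 24887), -1) = Rational(24887, 4403573)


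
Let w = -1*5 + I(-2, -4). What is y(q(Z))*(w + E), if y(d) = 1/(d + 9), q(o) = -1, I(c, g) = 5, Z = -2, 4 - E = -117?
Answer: 121/8 ≈ 15.125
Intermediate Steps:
E = 121 (E = 4 - 1*(-117) = 4 + 117 = 121)
y(d) = 1/(9 + d)
w = 0 (w = -1*5 + 5 = -5 + 5 = 0)
y(q(Z))*(w + E) = (0 + 121)/(9 - 1) = 121/8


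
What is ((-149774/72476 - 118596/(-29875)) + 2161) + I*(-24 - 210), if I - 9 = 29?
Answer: -7284989160027/1082610250 ≈ -6729.1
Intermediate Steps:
I = 38 (I = 9 + 29 = 38)
((-149774/72476 - 118596/(-29875)) + 2161) + I*(-24 - 210) = ((-149774/72476 - 118596/(-29875)) + 2161) + 38*(-24 - 210) = ((-149774*1/72476 - 118596*(-1/29875)) + 2161) + 38*(-234) = ((-74887/36238 + 118596/29875) + 2161) - 8892 = (2060432723/1082610250 + 2161) - 8892 = 2341581182973/1082610250 - 8892 = -7284989160027/1082610250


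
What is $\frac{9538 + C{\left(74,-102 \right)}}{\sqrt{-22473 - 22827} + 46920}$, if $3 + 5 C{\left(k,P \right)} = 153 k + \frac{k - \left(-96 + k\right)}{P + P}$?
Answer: $\frac{9228934}{36692195} - \frac{200629 i \sqrt{453}}{3742603890} \approx 0.25152 - 0.001141 i$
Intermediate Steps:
$C{\left(k,P \right)} = - \frac{3}{5} + \frac{48}{5 P} + \frac{153 k}{5}$ ($C{\left(k,P \right)} = - \frac{3}{5} + \frac{153 k + \frac{k - \left(-96 + k\right)}{P + P}}{5} = - \frac{3}{5} + \frac{153 k + \frac{96}{2 P}}{5} = - \frac{3}{5} + \frac{153 k + 96 \frac{1}{2 P}}{5} = - \frac{3}{5} + \frac{153 k + \frac{48}{P}}{5} = - \frac{3}{5} + \frac{\frac{48}{P} + 153 k}{5} = - \frac{3}{5} + \left(\frac{48}{5 P} + \frac{153 k}{5}\right) = - \frac{3}{5} + \frac{48}{5 P} + \frac{153 k}{5}$)
$\frac{9538 + C{\left(74,-102 \right)}}{\sqrt{-22473 - 22827} + 46920} = \frac{9538 + \frac{3 \left(16 - 102 \left(-1 + 51 \cdot 74\right)\right)}{5 \left(-102\right)}}{\sqrt{-22473 - 22827} + 46920} = \frac{9538 + \frac{3}{5} \left(- \frac{1}{102}\right) \left(16 - 102 \left(-1 + 3774\right)\right)}{\sqrt{-45300} + 46920} = \frac{9538 + \frac{3}{5} \left(- \frac{1}{102}\right) \left(16 - 384846\right)}{10 i \sqrt{453} + 46920} = \frac{9538 + \frac{3}{5} \left(- \frac{1}{102}\right) \left(16 - 384846\right)}{46920 + 10 i \sqrt{453}} = \frac{9538 + \frac{3}{5} \left(- \frac{1}{102}\right) \left(-384830\right)}{46920 + 10 i \sqrt{453}} = \frac{9538 + \frac{38483}{17}}{46920 + 10 i \sqrt{453}} = \frac{200629}{17 \left(46920 + 10 i \sqrt{453}\right)}$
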